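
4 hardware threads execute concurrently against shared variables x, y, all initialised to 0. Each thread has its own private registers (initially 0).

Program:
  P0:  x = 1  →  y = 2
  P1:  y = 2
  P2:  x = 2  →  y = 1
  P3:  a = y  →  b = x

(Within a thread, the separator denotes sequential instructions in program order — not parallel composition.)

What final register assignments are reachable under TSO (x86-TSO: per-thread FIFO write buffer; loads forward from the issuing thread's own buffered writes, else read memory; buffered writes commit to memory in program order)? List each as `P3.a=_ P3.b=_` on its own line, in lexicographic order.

P3.a=0 P3.b=0
P3.a=0 P3.b=1
P3.a=0 P3.b=2
P3.a=1 P3.b=1
P3.a=1 P3.b=2
P3.a=2 P3.b=0
P3.a=2 P3.b=1
P3.a=2 P3.b=2

outcome vector order: (P3.a,P3.b)
|TSO outcomes| = 8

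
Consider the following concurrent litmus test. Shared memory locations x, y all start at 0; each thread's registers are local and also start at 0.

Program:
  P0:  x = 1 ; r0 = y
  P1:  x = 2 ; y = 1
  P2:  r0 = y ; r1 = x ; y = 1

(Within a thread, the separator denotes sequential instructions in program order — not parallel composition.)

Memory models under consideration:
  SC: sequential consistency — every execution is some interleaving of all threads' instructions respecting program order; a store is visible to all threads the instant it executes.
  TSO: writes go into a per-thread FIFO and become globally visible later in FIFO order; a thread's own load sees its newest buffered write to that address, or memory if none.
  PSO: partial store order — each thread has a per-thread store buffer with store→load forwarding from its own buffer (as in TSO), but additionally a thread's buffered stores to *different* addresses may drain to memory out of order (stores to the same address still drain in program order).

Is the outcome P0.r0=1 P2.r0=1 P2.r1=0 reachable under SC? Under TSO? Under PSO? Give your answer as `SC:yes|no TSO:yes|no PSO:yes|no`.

outcome vector order: (P0.r0,P2.r0,P2.r1)
[SC] allowed = {(0,0,0) (0,0,1) (0,0,2) (0,1,1) (0,1,2) (1,0,0) (1,0,1) (1,0,2) (1,1,1) (1,1,2)}
[TSO] allowed = {(0,0,0) (0,0,1) (0,0,2) (0,1,1) (0,1,2) (1,0,0) (1,0,1) (1,0,2) (1,1,1) (1,1,2)}
[PSO] allowed = {(0,0,0) (0,0,1) (0,0,2) (0,1,0) (0,1,1) (0,1,2) (1,0,0) (1,0,1) (1,0,2) (1,1,0) (1,1,1) (1,1,2)}
target (1,1,0) ∈ {PSO}

SC:no TSO:no PSO:yes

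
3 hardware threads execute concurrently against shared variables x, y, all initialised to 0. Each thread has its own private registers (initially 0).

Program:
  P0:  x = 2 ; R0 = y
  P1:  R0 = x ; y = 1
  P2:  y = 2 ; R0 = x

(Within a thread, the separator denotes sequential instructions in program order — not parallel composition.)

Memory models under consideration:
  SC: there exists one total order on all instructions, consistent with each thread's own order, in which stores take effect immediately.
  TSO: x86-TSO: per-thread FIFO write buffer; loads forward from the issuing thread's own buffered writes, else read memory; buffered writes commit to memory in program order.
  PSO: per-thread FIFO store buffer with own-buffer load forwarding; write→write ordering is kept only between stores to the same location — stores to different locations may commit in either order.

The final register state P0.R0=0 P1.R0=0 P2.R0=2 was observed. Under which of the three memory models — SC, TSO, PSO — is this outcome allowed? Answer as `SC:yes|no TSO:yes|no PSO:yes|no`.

outcome vector order: (P0.R0,P1.R0,P2.R0)
SC: 10 outcomes — {002; 022; 100; 102; 120; 122; 200; 202; 220; 222}
TSO: 12 outcomes — {000; 002; 020; 022; 100; 102; 120; 122; 200; 202; 220; 222}
PSO: 12 outcomes — {000; 002; 020; 022; 100; 102; 120; 122; 200; 202; 220; 222}
target 002 ∈ {SC,TSO,PSO}

SC:yes TSO:yes PSO:yes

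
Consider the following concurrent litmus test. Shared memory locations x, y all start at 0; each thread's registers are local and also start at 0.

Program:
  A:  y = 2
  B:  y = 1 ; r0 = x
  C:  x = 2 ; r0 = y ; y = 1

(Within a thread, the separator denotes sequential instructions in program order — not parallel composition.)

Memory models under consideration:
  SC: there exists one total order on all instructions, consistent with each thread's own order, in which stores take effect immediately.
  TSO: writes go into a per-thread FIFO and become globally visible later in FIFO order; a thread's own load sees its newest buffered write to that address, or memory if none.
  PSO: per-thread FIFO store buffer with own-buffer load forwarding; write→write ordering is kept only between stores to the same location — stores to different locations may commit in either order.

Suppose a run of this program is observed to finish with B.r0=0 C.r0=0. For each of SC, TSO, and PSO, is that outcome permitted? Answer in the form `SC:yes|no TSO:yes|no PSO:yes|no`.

outcome vector order: (B.r0,C.r0)
under SC → <0 1>, <0 2>, <2 0>, <2 1>, <2 2>
under TSO → <0 0>, <0 1>, <0 2>, <2 0>, <2 1>, <2 2>
under PSO → <0 0>, <0 1>, <0 2>, <2 0>, <2 1>, <2 2>
target <0 0> ∈ {TSO,PSO}

SC:no TSO:yes PSO:yes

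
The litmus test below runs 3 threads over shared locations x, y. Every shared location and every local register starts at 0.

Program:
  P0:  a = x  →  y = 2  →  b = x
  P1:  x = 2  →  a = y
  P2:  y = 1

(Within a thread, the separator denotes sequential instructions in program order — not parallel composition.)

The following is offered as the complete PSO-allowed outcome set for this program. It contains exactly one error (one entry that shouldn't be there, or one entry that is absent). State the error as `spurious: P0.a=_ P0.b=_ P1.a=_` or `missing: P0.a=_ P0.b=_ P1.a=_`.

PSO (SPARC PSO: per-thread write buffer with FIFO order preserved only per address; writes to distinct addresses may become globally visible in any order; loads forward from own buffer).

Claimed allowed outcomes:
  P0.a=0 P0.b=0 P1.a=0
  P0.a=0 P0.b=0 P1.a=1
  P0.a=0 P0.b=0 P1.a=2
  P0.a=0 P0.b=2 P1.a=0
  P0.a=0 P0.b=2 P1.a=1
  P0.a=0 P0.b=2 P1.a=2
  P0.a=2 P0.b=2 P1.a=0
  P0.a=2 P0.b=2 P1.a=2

outcome vector order: (P0.a,P0.b,P1.a)
under PSO → (0,0,0), (0,0,1), (0,0,2), (0,2,0), (0,2,1), (0,2,2), (2,2,0), (2,2,1), (2,2,2)
PSO∖claimed = {(2,2,1)}

missing: P0.a=2 P0.b=2 P1.a=1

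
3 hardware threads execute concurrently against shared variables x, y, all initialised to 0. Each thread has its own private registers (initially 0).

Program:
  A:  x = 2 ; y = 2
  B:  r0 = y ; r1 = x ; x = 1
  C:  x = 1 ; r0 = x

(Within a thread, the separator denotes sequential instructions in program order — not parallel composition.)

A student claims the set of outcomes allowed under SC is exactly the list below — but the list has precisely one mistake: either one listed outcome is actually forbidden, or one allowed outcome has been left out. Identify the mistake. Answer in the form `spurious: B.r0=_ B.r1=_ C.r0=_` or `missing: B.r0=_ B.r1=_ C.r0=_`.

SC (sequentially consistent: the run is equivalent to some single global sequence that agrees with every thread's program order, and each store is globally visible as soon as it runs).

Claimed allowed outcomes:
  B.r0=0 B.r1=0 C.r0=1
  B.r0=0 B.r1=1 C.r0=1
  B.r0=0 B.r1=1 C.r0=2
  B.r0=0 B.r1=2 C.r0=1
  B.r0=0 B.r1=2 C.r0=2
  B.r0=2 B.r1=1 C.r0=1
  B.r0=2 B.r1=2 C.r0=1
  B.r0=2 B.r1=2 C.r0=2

missing: B.r0=0 B.r1=0 C.r0=2

outcome vector order: (B.r0,B.r1,C.r0)
SC (9): 0/0/1 0/0/2 0/1/1 0/1/2 0/2/1 0/2/2 2/1/1 2/2/1 2/2/2
SC∖claimed = {0/0/2}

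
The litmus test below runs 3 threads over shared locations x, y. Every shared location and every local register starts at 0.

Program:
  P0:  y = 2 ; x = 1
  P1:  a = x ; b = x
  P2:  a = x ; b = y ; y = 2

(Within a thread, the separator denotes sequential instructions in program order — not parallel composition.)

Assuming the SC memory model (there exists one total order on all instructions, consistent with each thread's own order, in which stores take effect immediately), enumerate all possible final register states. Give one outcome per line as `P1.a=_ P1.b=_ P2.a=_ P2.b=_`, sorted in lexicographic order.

outcome vector order: (P1.a,P1.b,P2.a,P2.b)
|SC outcomes| = 9

P1.a=0 P1.b=0 P2.a=0 P2.b=0
P1.a=0 P1.b=0 P2.a=0 P2.b=2
P1.a=0 P1.b=0 P2.a=1 P2.b=2
P1.a=0 P1.b=1 P2.a=0 P2.b=0
P1.a=0 P1.b=1 P2.a=0 P2.b=2
P1.a=0 P1.b=1 P2.a=1 P2.b=2
P1.a=1 P1.b=1 P2.a=0 P2.b=0
P1.a=1 P1.b=1 P2.a=0 P2.b=2
P1.a=1 P1.b=1 P2.a=1 P2.b=2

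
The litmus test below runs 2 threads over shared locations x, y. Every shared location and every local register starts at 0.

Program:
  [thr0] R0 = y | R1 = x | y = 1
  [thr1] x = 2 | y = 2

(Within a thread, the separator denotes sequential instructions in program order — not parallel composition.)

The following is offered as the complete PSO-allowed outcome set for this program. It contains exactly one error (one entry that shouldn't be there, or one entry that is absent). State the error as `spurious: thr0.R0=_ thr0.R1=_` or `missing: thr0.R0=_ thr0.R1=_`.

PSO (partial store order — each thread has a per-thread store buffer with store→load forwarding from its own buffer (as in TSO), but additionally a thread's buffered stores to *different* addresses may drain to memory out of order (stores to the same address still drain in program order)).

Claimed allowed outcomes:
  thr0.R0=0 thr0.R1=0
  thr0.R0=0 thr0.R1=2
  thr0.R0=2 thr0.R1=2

outcome vector order: (thr0.R0,thr0.R1)
under PSO → (0,0), (0,2), (2,0), (2,2)
PSO∖claimed = {(2,0)}

missing: thr0.R0=2 thr0.R1=0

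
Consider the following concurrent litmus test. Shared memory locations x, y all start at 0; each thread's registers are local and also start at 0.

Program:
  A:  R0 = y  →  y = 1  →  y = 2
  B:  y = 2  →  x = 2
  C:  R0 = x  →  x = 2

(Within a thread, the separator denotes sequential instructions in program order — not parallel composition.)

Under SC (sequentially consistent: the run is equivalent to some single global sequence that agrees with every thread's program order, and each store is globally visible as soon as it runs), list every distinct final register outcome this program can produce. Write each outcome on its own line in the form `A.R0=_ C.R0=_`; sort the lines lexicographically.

outcome vector order: (A.R0,C.R0)
|SC outcomes| = 4

A.R0=0 C.R0=0
A.R0=0 C.R0=2
A.R0=2 C.R0=0
A.R0=2 C.R0=2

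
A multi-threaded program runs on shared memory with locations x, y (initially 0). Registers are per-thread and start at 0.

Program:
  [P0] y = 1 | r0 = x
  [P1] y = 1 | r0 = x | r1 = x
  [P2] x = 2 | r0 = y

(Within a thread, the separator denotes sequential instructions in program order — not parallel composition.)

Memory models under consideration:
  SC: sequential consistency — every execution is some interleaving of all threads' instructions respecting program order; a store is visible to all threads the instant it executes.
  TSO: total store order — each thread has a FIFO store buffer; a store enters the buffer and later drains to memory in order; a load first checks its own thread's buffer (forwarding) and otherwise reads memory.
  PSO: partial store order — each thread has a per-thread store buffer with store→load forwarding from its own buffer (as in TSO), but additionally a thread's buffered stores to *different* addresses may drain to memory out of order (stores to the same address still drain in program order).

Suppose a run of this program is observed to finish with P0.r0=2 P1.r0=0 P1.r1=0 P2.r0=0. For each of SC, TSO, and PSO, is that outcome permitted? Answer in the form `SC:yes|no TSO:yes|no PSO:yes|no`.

SC:no TSO:yes PSO:yes

outcome vector order: (P0.r0,P1.r0,P1.r1,P2.r0)
SC: 7 outcomes — {0001 0021 0221 2001 2021 2220 2221}
TSO: 12 outcomes — {0000 0001 0020 0021 0220 0221 2000 2001 2020 2021 2220 2221}
PSO: 12 outcomes — {0000 0001 0020 0021 0220 0221 2000 2001 2020 2021 2220 2221}
target 2000 ∈ {TSO,PSO}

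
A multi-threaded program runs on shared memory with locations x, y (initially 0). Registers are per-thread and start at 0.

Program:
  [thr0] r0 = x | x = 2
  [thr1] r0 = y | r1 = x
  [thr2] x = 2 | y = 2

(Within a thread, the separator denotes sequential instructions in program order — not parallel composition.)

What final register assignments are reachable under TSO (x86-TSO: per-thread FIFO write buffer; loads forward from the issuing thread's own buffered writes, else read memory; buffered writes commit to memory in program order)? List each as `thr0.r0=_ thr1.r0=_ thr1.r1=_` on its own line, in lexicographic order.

outcome vector order: (thr0.r0,thr1.r0,thr1.r1)
|TSO outcomes| = 6

thr0.r0=0 thr1.r0=0 thr1.r1=0
thr0.r0=0 thr1.r0=0 thr1.r1=2
thr0.r0=0 thr1.r0=2 thr1.r1=2
thr0.r0=2 thr1.r0=0 thr1.r1=0
thr0.r0=2 thr1.r0=0 thr1.r1=2
thr0.r0=2 thr1.r0=2 thr1.r1=2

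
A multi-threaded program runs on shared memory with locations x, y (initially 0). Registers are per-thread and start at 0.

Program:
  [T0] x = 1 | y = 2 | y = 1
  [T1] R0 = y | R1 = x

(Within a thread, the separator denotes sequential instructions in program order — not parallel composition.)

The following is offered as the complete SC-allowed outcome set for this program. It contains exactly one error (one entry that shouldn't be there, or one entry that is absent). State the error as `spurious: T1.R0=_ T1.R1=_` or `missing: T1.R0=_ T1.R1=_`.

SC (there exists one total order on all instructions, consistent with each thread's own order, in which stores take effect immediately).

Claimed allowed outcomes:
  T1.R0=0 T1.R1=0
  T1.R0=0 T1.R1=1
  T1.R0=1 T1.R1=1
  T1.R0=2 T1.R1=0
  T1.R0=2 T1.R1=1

outcome vector order: (T1.R0,T1.R1)
SC: 4 outcomes — {0/0 0/1 1/1 2/1}
claimed∖SC = {2/0}

spurious: T1.R0=2 T1.R1=0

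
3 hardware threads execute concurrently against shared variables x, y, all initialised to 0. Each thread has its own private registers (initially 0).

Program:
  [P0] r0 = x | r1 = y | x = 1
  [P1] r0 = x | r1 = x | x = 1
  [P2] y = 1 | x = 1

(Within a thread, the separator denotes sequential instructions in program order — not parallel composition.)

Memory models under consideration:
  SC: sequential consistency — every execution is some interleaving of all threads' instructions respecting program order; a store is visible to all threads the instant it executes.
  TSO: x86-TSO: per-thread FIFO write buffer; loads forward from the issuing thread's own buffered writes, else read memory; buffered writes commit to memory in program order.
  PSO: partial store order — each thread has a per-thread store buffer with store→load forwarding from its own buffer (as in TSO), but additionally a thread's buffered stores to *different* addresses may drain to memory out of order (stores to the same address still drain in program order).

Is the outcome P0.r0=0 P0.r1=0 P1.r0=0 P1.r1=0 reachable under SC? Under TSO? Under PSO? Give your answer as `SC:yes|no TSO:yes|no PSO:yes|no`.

outcome vector order: (P0.r0,P0.r1,P1.r0,P1.r1)
SC: 10 outcomes — {0/0/0/0; 0/0/0/1; 0/0/1/1; 0/1/0/0; 0/1/0/1; 0/1/1/1; 1/0/0/0; 1/1/0/0; 1/1/0/1; 1/1/1/1}
TSO: 10 outcomes — {0/0/0/0; 0/0/0/1; 0/0/1/1; 0/1/0/0; 0/1/0/1; 0/1/1/1; 1/0/0/0; 1/1/0/0; 1/1/0/1; 1/1/1/1}
PSO: 12 outcomes — {0/0/0/0; 0/0/0/1; 0/0/1/1; 0/1/0/0; 0/1/0/1; 0/1/1/1; 1/0/0/0; 1/0/0/1; 1/0/1/1; 1/1/0/0; 1/1/0/1; 1/1/1/1}
target 0/0/0/0 ∈ {SC,TSO,PSO}

SC:yes TSO:yes PSO:yes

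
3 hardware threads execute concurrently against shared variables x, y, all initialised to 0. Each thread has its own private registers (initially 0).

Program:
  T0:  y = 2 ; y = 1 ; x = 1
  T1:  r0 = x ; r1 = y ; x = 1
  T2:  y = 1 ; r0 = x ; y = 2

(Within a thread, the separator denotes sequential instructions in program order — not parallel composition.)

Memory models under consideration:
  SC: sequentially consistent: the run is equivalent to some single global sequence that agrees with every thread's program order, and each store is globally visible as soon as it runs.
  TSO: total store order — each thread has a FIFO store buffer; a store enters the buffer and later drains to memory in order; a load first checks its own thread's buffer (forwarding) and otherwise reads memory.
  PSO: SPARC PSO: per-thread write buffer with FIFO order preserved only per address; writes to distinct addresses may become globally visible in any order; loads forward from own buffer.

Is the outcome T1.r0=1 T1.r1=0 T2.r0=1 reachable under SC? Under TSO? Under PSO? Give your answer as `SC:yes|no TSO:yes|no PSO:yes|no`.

outcome vector order: (T1.r0,T1.r1,T2.r0)
SC (10): (0,0,0) (0,0,1) (0,1,0) (0,1,1) (0,2,0) (0,2,1) (1,1,0) (1,1,1) (1,2,0) (1,2,1)
TSO (10): (0,0,0) (0,0,1) (0,1,0) (0,1,1) (0,2,0) (0,2,1) (1,1,0) (1,1,1) (1,2,0) (1,2,1)
PSO (12): (0,0,0) (0,0,1) (0,1,0) (0,1,1) (0,2,0) (0,2,1) (1,0,0) (1,0,1) (1,1,0) (1,1,1) (1,2,0) (1,2,1)
target (1,0,1) ∈ {PSO}

SC:no TSO:no PSO:yes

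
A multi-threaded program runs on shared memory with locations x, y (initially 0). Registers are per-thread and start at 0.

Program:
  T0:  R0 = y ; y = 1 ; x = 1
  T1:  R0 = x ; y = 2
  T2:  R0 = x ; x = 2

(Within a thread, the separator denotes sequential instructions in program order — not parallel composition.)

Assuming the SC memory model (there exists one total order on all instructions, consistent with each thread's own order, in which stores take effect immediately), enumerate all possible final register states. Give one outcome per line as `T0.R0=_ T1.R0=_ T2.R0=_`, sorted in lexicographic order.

outcome vector order: (T0.R0,T1.R0,T2.R0)
|SC outcomes| = 9

T0.R0=0 T1.R0=0 T2.R0=0
T0.R0=0 T1.R0=0 T2.R0=1
T0.R0=0 T1.R0=1 T2.R0=0
T0.R0=0 T1.R0=1 T2.R0=1
T0.R0=0 T1.R0=2 T2.R0=0
T0.R0=0 T1.R0=2 T2.R0=1
T0.R0=2 T1.R0=0 T2.R0=0
T0.R0=2 T1.R0=0 T2.R0=1
T0.R0=2 T1.R0=2 T2.R0=0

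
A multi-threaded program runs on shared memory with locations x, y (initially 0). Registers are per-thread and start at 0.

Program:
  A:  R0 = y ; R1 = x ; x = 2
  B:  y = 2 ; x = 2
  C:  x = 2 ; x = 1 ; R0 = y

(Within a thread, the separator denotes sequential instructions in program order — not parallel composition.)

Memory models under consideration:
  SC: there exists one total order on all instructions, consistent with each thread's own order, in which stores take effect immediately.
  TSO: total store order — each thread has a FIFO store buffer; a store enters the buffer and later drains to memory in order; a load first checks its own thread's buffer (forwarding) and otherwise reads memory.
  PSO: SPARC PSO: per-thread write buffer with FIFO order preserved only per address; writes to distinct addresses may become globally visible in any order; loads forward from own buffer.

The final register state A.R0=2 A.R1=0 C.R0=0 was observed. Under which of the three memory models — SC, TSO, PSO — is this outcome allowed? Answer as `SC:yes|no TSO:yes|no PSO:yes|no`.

SC:no TSO:yes PSO:yes

outcome vector order: (A.R0,A.R1,C.R0)
SC: 11 outcomes — {000 002 010 012 020 022 202 210 212 220 222}
TSO: 12 outcomes — {000 002 010 012 020 022 200 202 210 212 220 222}
PSO: 12 outcomes — {000 002 010 012 020 022 200 202 210 212 220 222}
target 200 ∈ {TSO,PSO}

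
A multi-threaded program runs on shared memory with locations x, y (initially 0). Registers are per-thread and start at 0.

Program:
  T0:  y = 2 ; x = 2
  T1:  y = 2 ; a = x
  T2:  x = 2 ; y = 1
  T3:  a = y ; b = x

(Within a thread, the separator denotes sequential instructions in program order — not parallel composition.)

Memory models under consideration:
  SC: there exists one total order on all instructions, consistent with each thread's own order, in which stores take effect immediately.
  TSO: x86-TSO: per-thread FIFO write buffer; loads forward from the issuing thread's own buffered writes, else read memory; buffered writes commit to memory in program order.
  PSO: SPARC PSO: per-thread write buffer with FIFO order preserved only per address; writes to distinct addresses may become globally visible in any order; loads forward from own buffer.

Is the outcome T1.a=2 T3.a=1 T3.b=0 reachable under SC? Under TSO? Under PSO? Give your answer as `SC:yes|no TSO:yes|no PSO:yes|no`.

outcome vector order: (T1.a,T3.a,T3.b)
SC (10): 0/0/0; 0/0/2; 0/1/2; 0/2/0; 0/2/2; 2/0/0; 2/0/2; 2/1/2; 2/2/0; 2/2/2
TSO (10): 0/0/0; 0/0/2; 0/1/2; 0/2/0; 0/2/2; 2/0/0; 2/0/2; 2/1/2; 2/2/0; 2/2/2
PSO (12): 0/0/0; 0/0/2; 0/1/0; 0/1/2; 0/2/0; 0/2/2; 2/0/0; 2/0/2; 2/1/0; 2/1/2; 2/2/0; 2/2/2
target 2/1/0 ∈ {PSO}

SC:no TSO:no PSO:yes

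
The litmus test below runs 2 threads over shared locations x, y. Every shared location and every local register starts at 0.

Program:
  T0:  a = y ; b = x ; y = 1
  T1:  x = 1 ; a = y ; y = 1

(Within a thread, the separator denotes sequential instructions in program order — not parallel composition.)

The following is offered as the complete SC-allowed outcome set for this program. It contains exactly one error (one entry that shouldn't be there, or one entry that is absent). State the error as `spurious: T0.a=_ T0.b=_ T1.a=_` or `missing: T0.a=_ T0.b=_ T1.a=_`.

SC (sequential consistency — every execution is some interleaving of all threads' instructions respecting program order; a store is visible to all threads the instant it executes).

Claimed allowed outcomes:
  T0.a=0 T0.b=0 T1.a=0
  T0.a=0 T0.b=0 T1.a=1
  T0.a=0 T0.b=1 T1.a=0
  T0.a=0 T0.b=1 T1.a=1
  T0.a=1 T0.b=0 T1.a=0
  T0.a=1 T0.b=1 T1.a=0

spurious: T0.a=1 T0.b=0 T1.a=0

outcome vector order: (T0.a,T0.b,T1.a)
under SC → 000; 001; 010; 011; 110
claimed∖SC = {100}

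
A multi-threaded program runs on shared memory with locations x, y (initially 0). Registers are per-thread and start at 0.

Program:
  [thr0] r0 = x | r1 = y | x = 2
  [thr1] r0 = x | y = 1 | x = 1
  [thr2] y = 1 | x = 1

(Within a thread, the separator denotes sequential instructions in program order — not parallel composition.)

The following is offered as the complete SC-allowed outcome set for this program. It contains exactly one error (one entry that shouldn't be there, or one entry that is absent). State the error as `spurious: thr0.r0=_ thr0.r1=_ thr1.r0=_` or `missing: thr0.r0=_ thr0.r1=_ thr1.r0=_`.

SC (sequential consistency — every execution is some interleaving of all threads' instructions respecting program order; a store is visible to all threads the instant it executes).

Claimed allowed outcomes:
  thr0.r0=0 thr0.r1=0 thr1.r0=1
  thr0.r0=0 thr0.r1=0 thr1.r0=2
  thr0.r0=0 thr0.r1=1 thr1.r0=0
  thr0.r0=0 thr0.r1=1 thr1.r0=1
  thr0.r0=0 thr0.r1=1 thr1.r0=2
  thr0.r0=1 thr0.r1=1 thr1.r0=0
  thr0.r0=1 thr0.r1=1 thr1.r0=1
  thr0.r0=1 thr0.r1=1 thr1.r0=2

outcome vector order: (thr0.r0,thr0.r1,thr1.r0)
SC (9): 0/0/0 0/0/1 0/0/2 0/1/0 0/1/1 0/1/2 1/1/0 1/1/1 1/1/2
SC∖claimed = {0/0/0}

missing: thr0.r0=0 thr0.r1=0 thr1.r0=0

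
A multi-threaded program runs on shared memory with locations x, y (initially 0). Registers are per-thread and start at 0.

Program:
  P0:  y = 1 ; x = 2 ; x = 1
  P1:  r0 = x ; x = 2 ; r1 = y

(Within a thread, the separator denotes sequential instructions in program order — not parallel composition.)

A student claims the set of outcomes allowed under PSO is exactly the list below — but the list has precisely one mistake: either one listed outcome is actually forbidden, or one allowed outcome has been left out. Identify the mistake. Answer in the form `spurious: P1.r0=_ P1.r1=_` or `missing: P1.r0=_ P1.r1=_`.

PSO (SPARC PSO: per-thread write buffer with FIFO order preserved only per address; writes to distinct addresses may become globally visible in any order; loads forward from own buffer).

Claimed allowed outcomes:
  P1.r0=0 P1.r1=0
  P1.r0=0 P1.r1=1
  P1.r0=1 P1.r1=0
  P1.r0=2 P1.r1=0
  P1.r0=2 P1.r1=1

outcome vector order: (P1.r0,P1.r1)
PSO: 6 outcomes — {0/0, 0/1, 1/0, 1/1, 2/0, 2/1}
PSO∖claimed = {1/1}

missing: P1.r0=1 P1.r1=1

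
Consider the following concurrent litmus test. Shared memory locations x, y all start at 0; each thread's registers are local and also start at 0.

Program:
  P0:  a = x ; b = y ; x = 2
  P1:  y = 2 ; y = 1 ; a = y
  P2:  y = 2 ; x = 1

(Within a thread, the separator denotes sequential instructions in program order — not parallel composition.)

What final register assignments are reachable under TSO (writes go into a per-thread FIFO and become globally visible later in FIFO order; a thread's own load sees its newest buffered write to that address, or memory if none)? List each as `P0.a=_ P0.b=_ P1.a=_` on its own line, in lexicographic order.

P0.a=0 P0.b=0 P1.a=1
P0.a=0 P0.b=0 P1.a=2
P0.a=0 P0.b=1 P1.a=1
P0.a=0 P0.b=1 P1.a=2
P0.a=0 P0.b=2 P1.a=1
P0.a=0 P0.b=2 P1.a=2
P0.a=1 P0.b=1 P1.a=1
P0.a=1 P0.b=2 P1.a=1
P0.a=1 P0.b=2 P1.a=2

outcome vector order: (P0.a,P0.b,P1.a)
|TSO outcomes| = 9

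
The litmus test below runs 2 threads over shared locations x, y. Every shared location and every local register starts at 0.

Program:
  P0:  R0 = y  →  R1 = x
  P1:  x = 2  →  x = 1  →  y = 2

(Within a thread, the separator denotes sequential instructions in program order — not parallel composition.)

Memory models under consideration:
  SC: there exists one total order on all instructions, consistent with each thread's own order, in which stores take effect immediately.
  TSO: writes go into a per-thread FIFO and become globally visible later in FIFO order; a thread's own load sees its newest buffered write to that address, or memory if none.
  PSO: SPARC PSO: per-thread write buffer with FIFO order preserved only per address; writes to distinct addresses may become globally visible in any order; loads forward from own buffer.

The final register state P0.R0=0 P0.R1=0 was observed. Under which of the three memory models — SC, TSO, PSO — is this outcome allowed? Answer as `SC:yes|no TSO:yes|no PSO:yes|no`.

outcome vector order: (P0.R0,P0.R1)
SC (4): <0 0> <0 1> <0 2> <2 1>
TSO (4): <0 0> <0 1> <0 2> <2 1>
PSO (6): <0 0> <0 1> <0 2> <2 0> <2 1> <2 2>
target <0 0> ∈ {SC,TSO,PSO}

SC:yes TSO:yes PSO:yes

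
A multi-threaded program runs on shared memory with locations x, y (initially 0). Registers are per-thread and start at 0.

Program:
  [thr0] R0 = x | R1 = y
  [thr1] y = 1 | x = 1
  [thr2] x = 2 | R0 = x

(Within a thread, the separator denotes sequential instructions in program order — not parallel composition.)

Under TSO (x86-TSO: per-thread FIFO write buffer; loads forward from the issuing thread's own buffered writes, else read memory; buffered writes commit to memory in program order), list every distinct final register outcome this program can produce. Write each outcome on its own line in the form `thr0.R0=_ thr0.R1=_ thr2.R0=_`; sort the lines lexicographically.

outcome vector order: (thr0.R0,thr0.R1,thr2.R0)
|TSO outcomes| = 10

thr0.R0=0 thr0.R1=0 thr2.R0=1
thr0.R0=0 thr0.R1=0 thr2.R0=2
thr0.R0=0 thr0.R1=1 thr2.R0=1
thr0.R0=0 thr0.R1=1 thr2.R0=2
thr0.R0=1 thr0.R1=1 thr2.R0=1
thr0.R0=1 thr0.R1=1 thr2.R0=2
thr0.R0=2 thr0.R1=0 thr2.R0=1
thr0.R0=2 thr0.R1=0 thr2.R0=2
thr0.R0=2 thr0.R1=1 thr2.R0=1
thr0.R0=2 thr0.R1=1 thr2.R0=2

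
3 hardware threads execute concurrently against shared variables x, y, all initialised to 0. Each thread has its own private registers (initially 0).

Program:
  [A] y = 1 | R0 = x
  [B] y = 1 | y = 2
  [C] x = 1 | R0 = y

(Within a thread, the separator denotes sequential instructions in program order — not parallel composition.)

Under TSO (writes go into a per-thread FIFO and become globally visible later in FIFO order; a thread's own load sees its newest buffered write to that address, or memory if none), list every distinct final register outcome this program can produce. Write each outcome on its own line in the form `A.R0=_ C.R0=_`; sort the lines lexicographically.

outcome vector order: (A.R0,C.R0)
|TSO outcomes| = 6

A.R0=0 C.R0=0
A.R0=0 C.R0=1
A.R0=0 C.R0=2
A.R0=1 C.R0=0
A.R0=1 C.R0=1
A.R0=1 C.R0=2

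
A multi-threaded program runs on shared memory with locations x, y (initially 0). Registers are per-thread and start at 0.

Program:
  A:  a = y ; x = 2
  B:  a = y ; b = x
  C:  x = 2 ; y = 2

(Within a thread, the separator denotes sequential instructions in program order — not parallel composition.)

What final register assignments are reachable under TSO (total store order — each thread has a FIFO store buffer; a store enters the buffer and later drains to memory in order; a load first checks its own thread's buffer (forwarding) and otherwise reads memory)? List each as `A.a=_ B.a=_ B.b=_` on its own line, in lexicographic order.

outcome vector order: (A.a,B.a,B.b)
|TSO outcomes| = 6

A.a=0 B.a=0 B.b=0
A.a=0 B.a=0 B.b=2
A.a=0 B.a=2 B.b=2
A.a=2 B.a=0 B.b=0
A.a=2 B.a=0 B.b=2
A.a=2 B.a=2 B.b=2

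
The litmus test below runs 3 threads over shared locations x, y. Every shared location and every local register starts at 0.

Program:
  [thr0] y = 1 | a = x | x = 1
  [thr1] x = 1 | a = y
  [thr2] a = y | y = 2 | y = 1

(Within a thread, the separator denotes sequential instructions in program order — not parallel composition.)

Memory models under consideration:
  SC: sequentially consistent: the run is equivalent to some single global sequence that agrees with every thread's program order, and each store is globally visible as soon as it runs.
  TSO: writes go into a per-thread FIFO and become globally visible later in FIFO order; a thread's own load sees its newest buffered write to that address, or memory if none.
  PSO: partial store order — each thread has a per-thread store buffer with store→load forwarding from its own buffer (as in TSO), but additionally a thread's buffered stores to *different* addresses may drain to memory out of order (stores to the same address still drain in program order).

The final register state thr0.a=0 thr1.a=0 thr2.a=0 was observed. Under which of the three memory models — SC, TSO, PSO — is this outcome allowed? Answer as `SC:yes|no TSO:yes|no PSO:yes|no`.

SC:no TSO:yes PSO:yes

outcome vector order: (thr0.a,thr1.a,thr2.a)
SC (10): <0 1 0>, <0 1 1>, <0 2 0>, <0 2 1>, <1 0 0>, <1 0 1>, <1 1 0>, <1 1 1>, <1 2 0>, <1 2 1>
TSO (12): <0 0 0>, <0 0 1>, <0 1 0>, <0 1 1>, <0 2 0>, <0 2 1>, <1 0 0>, <1 0 1>, <1 1 0>, <1 1 1>, <1 2 0>, <1 2 1>
PSO (12): <0 0 0>, <0 0 1>, <0 1 0>, <0 1 1>, <0 2 0>, <0 2 1>, <1 0 0>, <1 0 1>, <1 1 0>, <1 1 1>, <1 2 0>, <1 2 1>
target <0 0 0> ∈ {TSO,PSO}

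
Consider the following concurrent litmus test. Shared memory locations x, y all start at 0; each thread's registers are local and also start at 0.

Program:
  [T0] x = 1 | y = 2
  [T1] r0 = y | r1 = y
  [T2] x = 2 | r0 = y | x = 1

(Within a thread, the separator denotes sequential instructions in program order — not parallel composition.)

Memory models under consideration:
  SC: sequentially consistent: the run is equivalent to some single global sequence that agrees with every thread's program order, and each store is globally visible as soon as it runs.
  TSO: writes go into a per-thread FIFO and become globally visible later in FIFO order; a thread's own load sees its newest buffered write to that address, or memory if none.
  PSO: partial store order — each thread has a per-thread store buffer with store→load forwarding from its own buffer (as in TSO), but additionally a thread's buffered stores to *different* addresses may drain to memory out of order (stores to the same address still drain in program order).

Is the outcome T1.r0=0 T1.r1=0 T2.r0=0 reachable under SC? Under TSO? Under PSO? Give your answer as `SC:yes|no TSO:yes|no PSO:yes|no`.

outcome vector order: (T1.r0,T1.r1,T2.r0)
SC (6): (0,0,0); (0,0,2); (0,2,0); (0,2,2); (2,2,0); (2,2,2)
TSO (6): (0,0,0); (0,0,2); (0,2,0); (0,2,2); (2,2,0); (2,2,2)
PSO (6): (0,0,0); (0,0,2); (0,2,0); (0,2,2); (2,2,0); (2,2,2)
target (0,0,0) ∈ {SC,TSO,PSO}

SC:yes TSO:yes PSO:yes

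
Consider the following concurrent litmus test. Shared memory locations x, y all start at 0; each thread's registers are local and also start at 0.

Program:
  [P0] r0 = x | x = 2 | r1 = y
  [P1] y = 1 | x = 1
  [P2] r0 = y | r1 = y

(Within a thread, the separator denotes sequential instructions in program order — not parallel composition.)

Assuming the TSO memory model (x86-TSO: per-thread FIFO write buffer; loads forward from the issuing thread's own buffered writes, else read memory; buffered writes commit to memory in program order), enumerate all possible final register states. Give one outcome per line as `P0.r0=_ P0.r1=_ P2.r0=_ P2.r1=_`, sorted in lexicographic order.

P0.r0=0 P0.r1=0 P2.r0=0 P2.r1=0
P0.r0=0 P0.r1=0 P2.r0=0 P2.r1=1
P0.r0=0 P0.r1=0 P2.r0=1 P2.r1=1
P0.r0=0 P0.r1=1 P2.r0=0 P2.r1=0
P0.r0=0 P0.r1=1 P2.r0=0 P2.r1=1
P0.r0=0 P0.r1=1 P2.r0=1 P2.r1=1
P0.r0=1 P0.r1=1 P2.r0=0 P2.r1=0
P0.r0=1 P0.r1=1 P2.r0=0 P2.r1=1
P0.r0=1 P0.r1=1 P2.r0=1 P2.r1=1

outcome vector order: (P0.r0,P0.r1,P2.r0,P2.r1)
|TSO outcomes| = 9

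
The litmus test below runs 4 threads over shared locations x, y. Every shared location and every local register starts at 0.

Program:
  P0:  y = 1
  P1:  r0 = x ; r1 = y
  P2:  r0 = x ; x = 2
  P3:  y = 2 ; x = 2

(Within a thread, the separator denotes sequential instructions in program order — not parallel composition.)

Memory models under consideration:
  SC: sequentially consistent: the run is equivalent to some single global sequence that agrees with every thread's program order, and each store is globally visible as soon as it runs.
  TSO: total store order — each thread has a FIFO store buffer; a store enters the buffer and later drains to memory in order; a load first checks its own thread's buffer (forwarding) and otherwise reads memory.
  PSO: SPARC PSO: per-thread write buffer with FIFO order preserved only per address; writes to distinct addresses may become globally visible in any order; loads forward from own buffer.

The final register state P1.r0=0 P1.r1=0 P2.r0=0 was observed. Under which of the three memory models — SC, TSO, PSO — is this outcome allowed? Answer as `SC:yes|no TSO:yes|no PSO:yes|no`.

outcome vector order: (P1.r0,P1.r1,P2.r0)
SC (11): 000; 002; 010; 012; 020; 022; 200; 210; 212; 220; 222
TSO (11): 000; 002; 010; 012; 020; 022; 200; 210; 212; 220; 222
PSO (12): 000; 002; 010; 012; 020; 022; 200; 202; 210; 212; 220; 222
target 000 ∈ {SC,TSO,PSO}

SC:yes TSO:yes PSO:yes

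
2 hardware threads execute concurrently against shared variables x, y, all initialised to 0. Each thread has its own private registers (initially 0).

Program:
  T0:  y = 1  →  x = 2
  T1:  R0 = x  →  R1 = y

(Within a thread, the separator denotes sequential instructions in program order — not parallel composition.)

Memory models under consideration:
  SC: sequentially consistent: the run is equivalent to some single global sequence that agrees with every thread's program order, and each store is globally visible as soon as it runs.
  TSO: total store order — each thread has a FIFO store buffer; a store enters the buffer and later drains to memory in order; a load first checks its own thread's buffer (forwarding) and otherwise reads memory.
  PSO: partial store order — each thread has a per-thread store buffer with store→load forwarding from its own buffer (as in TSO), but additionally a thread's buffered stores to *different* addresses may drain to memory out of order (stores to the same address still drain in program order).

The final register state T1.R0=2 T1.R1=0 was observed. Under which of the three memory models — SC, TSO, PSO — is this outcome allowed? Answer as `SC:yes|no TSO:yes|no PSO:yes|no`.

SC:no TSO:no PSO:yes

outcome vector order: (T1.R0,T1.R1)
[SC] allowed = {(0,0); (0,1); (2,1)}
[TSO] allowed = {(0,0); (0,1); (2,1)}
[PSO] allowed = {(0,0); (0,1); (2,0); (2,1)}
target (2,0) ∈ {PSO}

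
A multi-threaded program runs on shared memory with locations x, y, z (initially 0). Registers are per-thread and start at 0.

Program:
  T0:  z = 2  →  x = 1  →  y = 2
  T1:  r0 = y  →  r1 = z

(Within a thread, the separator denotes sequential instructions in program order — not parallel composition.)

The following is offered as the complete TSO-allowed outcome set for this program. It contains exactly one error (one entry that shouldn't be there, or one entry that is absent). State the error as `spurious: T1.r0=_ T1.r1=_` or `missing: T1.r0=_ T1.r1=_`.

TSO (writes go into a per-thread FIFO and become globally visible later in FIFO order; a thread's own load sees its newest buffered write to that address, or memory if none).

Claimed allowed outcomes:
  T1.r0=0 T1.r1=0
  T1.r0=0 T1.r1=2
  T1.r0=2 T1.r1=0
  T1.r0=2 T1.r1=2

spurious: T1.r0=2 T1.r1=0

outcome vector order: (T1.r0,T1.r1)
TSO: 3 outcomes — {(0,0), (0,2), (2,2)}
claimed∖TSO = {(2,0)}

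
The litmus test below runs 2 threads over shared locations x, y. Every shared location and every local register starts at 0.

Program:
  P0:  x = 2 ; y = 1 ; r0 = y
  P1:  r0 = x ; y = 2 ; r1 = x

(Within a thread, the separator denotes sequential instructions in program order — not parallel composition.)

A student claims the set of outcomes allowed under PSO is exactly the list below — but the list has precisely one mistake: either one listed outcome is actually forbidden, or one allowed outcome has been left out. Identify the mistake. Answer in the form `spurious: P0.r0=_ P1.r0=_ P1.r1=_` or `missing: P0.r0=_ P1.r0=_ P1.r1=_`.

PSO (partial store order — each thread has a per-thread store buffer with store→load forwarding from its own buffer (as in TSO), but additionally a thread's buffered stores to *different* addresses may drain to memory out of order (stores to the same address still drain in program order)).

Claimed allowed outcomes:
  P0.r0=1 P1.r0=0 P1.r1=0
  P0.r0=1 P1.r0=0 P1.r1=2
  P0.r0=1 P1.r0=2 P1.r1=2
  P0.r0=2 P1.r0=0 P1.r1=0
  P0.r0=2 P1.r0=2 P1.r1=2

missing: P0.r0=2 P1.r0=0 P1.r1=2

outcome vector order: (P0.r0,P1.r0,P1.r1)
under PSO → 1/0/0, 1/0/2, 1/2/2, 2/0/0, 2/0/2, 2/2/2
PSO∖claimed = {2/0/2}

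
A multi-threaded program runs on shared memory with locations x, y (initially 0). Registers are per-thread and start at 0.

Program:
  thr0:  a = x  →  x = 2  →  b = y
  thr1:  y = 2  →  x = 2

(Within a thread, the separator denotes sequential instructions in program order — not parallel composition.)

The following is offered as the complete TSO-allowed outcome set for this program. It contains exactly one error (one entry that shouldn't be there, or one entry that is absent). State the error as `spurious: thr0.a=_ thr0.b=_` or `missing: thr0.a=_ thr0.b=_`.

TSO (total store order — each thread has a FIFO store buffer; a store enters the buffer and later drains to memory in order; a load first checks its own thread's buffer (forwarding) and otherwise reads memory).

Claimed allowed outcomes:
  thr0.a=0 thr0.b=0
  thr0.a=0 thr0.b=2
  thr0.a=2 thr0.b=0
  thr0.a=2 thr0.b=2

outcome vector order: (thr0.a,thr0.b)
TSO: 3 outcomes — {0/0, 0/2, 2/2}
claimed∖TSO = {2/0}

spurious: thr0.a=2 thr0.b=0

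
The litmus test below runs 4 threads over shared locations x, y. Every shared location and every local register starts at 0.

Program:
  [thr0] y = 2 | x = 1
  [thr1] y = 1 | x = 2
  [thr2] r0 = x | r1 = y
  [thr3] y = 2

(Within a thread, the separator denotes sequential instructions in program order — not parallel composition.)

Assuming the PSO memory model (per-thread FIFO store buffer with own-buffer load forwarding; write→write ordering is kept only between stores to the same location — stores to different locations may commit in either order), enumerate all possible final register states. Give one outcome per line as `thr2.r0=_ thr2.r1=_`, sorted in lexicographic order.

outcome vector order: (thr2.r0,thr2.r1)
|PSO outcomes| = 9

thr2.r0=0 thr2.r1=0
thr2.r0=0 thr2.r1=1
thr2.r0=0 thr2.r1=2
thr2.r0=1 thr2.r1=0
thr2.r0=1 thr2.r1=1
thr2.r0=1 thr2.r1=2
thr2.r0=2 thr2.r1=0
thr2.r0=2 thr2.r1=1
thr2.r0=2 thr2.r1=2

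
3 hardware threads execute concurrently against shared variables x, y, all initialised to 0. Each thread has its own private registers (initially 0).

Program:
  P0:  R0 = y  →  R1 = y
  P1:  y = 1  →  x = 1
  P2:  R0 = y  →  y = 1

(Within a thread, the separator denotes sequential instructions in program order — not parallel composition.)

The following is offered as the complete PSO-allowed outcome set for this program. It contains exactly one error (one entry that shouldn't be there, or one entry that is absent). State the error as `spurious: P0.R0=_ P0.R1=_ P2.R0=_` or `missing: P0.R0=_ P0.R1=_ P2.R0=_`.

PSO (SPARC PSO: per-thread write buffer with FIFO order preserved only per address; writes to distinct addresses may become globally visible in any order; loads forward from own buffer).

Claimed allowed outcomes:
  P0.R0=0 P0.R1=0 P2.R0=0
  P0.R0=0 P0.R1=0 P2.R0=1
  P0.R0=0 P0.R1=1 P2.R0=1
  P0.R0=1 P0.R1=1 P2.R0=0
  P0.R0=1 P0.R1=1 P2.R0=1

missing: P0.R0=0 P0.R1=1 P2.R0=0

outcome vector order: (P0.R0,P0.R1,P2.R0)
PSO: 6 outcomes — {(0,0,0) (0,0,1) (0,1,0) (0,1,1) (1,1,0) (1,1,1)}
PSO∖claimed = {(0,1,0)}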